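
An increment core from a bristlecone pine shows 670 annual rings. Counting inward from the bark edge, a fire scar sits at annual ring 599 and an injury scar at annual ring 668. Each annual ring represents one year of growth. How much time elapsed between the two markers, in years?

Separation: 668 − 599 = 69 annual rings.
One annual ring per year makes the interval 69 years.

69 years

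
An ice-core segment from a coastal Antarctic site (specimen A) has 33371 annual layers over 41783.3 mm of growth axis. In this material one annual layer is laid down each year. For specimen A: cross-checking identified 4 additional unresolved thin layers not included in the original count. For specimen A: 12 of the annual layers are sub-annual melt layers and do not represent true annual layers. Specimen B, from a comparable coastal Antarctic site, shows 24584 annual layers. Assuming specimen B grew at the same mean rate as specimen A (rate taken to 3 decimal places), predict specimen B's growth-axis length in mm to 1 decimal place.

30779.2 mm

Specimen A: correcting the raw count gives 33371 − 12 + 4 = 33363 true annual layers.
A: Mean rate = 41783.3 mm / 33363 years ≈ 1.252 mm per year.
B's length ≈ 1.252 × 24584 = 30779.2 mm.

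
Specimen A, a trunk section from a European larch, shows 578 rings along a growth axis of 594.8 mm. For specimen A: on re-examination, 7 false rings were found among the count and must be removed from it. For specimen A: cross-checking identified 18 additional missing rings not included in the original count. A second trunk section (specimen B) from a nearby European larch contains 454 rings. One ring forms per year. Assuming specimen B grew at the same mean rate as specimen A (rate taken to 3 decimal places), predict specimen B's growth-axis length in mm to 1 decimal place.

458.5 mm

Specimen A: correcting the raw count gives 578 − 7 + 18 = 589 true rings.
A: 594.8 mm over 589 years gives 594.8 / 589 ≈ 1.010 mm/yr.
For B, 1.010 mm/year × 454 years = 458.5 mm.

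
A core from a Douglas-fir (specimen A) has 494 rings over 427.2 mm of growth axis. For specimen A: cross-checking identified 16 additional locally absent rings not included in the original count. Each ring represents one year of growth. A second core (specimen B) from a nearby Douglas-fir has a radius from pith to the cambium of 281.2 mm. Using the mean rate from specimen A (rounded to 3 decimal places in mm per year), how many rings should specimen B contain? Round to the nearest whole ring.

336 rings

Specimen A: correcting the raw count gives 494 + 16 = 510 true rings.
A: Extension rate ≈ 427.2 / 510 = 0.838 mm per year.
B spans 281.2 / 0.838 = 335.56 years ≈ 336 rings.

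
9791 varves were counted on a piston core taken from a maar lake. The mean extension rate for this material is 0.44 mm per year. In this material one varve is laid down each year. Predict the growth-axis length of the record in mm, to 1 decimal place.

The record spans 9791 years at 0.44 mm per year.
9791 years at 0.44 mm/year gives 0.44 × 9791 = 4308.0 mm.

4308.0 mm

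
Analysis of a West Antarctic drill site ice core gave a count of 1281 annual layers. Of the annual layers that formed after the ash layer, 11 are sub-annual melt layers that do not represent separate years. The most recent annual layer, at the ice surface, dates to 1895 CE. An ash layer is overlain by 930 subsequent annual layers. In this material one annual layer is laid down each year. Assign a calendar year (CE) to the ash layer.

976 CE

There are 930 annual layers younger than the ash layer.
930 − 11 false = 919 true annual layers after the ash layer.
The annual layer at the ice surface is 1895 CE, so the ash layer dates to 1895 − 919 = 976 CE.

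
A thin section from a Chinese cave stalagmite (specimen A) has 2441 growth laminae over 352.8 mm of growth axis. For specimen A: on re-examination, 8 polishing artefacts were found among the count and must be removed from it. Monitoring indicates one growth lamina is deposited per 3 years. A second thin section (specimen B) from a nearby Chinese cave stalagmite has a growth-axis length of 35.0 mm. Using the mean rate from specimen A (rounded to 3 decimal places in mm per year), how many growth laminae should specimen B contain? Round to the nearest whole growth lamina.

243 growth laminae

Specimen A: adjusted count: 2441 − 8 = 2433 growth laminae.
Specimen A: at 3 years per growth lamina, 2433 × 3 = 7299 years.
A: 352.8 mm over 7299 years gives 352.8 / 7299 ≈ 0.048 mm per year.
Specimen B: 35.0 mm / 0.048 mm per year = 729.17 years; at 3 years per growth lamina that is 729.17 / 3 ≈ 243 growth laminae.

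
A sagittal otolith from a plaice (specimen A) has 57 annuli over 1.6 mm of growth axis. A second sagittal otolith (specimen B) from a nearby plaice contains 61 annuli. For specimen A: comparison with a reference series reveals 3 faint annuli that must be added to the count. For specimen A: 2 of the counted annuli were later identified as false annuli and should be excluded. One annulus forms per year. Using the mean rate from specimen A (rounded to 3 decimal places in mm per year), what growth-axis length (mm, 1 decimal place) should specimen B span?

Specimen A: adjusted count: 57 − 2 + 3 = 58 annuli.
A: 1.6 mm over 58 years gives 1.6 / 58 ≈ 0.028 mm/year.
For B, 0.028 mm/year × 61 years = 1.7 mm.

1.7 mm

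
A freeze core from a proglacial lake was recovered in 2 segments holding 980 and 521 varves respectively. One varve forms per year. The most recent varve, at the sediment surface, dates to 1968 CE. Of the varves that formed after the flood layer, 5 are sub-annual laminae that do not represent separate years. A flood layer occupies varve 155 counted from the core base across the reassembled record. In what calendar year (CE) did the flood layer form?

627 CE

Total varves = 980 + 521 = 1501.
Between varve 155 and the sediment surface there are 1501 − 155 = 1346 varves.
Removing the 5 false varves leaves 1346 − 5 = 1341 true varves beyond the flood layer.
Counting back 1341 years from 1968 CE places the flood layer in 1968 − 1341 = 627 CE.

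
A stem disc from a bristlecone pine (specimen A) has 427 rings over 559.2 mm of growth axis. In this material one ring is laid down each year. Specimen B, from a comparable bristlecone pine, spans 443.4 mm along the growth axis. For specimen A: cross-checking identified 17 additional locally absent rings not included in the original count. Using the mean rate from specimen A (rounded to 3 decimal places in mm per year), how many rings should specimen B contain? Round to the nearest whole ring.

352 rings

Specimen A: correcting the raw count gives 427 + 17 = 444 true rings.
A: Mean rate = 559.2 mm / 444 years ≈ 1.259 mm/year.
Specimen B: 443.4 mm / 1.259 mm per year = 352.18 years ≈ 352 rings.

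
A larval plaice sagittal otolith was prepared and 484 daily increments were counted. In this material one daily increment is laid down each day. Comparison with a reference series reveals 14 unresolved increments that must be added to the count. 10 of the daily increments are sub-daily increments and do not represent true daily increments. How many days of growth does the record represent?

Correcting the raw count gives 484 − 10 + 14 = 488 true daily increments.
With a one-to-one daily increment periodicity this is 488 days.

488 d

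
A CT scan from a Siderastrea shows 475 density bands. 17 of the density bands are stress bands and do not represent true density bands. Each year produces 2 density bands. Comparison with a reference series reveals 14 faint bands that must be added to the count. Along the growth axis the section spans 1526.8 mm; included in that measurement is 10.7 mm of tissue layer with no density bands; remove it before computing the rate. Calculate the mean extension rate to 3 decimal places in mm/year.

6.424 mm/year

After corrections the count is 475 − 17 + 14 = 472 density bands.
472 density bands at 2 per year is 472 / 2 = 236 years.
The growth record spans 1526.8 − 10.7 = 1516.1 mm.
Extension rate ≈ 1516.1 / 236 = 6.424 mm/year.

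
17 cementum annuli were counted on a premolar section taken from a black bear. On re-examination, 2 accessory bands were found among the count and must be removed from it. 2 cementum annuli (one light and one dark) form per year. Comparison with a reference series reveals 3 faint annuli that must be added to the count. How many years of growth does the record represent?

True cementum annulus count = 17 − 2 + 3 = 18.
Dividing by 2 cementum annuli per year: 18 / 2 = 9 years.

9 years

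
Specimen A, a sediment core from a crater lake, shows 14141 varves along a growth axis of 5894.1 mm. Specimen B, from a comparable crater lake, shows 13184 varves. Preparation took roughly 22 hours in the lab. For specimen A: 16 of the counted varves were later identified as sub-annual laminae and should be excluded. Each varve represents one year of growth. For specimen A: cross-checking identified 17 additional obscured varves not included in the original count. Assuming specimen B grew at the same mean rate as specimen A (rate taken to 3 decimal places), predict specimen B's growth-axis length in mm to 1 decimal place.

Specimen A: adjusted count: 14141 − 16 + 17 = 14142 varves.
A: Extension rate ≈ 5894.1 / 14142 = 0.417 mm/yr.
Length of B = 0.417 × 13184 = 5497.7 mm.

5497.7 mm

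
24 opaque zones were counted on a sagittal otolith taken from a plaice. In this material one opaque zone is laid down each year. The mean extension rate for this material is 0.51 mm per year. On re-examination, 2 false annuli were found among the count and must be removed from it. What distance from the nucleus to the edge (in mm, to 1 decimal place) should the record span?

11.2 mm

Correcting the raw count gives 24 − 2 = 22 true opaque zones.
Length ≈ 0.51 × 22 = 11.2 mm.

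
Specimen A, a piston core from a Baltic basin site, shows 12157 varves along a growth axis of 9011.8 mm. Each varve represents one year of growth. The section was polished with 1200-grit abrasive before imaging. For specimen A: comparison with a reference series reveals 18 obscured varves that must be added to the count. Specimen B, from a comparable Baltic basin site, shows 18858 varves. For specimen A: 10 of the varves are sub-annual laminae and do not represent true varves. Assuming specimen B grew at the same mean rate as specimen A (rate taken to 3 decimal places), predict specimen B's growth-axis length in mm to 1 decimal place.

13973.8 mm

Specimen A: correcting the raw count gives 12157 − 10 + 18 = 12165 true varves.
A: 9011.8 mm over 12165 years gives 9011.8 / 12165 ≈ 0.741 mm/year.
B's length ≈ 0.741 × 18858 = 13973.8 mm.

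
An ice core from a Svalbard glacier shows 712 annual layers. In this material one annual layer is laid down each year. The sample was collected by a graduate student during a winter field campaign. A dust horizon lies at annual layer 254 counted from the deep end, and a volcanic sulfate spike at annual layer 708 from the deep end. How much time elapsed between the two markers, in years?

454 years

708 − 254 = 454 annual layers lie between the two events.
At one annual layer per year, 454 years elapsed between them.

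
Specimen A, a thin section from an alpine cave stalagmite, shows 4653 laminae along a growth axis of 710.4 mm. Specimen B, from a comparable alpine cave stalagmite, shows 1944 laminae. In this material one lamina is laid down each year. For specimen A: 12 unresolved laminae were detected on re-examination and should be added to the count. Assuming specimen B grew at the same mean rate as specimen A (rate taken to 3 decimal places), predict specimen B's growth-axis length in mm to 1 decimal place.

Specimen A: adjusted count: 4653 + 12 = 4665 laminae.
A: 710.4 mm over 4665 years gives 710.4 / 4665 ≈ 0.152 mm/year.
B's length ≈ 0.152 × 1944 = 295.5 mm.

295.5 mm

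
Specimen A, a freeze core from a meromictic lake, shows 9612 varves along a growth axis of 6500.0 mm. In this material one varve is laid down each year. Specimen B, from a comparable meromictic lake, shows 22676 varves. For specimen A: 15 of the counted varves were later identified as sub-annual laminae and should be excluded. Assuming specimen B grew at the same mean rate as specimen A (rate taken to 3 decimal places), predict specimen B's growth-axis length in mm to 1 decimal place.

15351.7 mm

Specimen A: adjusted count: 9612 − 15 = 9597 varves.
A: Mean rate = 6500.0 mm / 9597 years ≈ 0.677 mm per year.
B's length ≈ 0.677 × 22676 = 15351.7 mm.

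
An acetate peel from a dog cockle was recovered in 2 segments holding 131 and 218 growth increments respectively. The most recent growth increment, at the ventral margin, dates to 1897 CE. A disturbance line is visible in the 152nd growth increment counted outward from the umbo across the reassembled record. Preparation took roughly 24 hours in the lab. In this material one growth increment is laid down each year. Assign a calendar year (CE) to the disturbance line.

1700 CE

Total growth increments = 131 + 218 = 349.
The disturbance line sits at growth increment 152 from the umbo, so 349 − 152 = 197 growth increments formed after it.
1897 − 197 = 1700 CE.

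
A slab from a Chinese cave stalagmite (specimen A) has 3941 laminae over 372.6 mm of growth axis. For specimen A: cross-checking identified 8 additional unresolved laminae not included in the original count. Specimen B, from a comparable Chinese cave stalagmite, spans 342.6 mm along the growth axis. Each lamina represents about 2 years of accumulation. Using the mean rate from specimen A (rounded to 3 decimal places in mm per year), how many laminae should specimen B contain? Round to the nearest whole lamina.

3645 laminae

Specimen A: after corrections the count is 3941 + 8 = 3949 laminae.
Specimen A: multiplying by 2 years per lamina: 3949 × 2 = 7898 years.
A: Mean rate = 372.6 mm / 7898 years ≈ 0.047 mm/year.
Specimen B: 342.6 mm / 0.047 mm per year = 7289.36 years; at 2 years per lamina that is 7289.36 / 2 ≈ 3645 laminae.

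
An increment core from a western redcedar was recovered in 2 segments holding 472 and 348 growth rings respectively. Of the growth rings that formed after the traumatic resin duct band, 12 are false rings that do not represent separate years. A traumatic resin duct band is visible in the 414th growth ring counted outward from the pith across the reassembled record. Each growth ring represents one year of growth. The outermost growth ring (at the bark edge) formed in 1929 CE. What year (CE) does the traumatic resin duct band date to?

Total growth rings = 472 + 348 = 820.
820 − 414 = 406 growth rings lie beyond the traumatic resin duct band toward the bark edge.
406 − 12 false = 394 true growth rings after the traumatic resin duct band.
Counting back 394 years from 1929 CE places the traumatic resin duct band in 1929 − 394 = 1535 CE.

1535 CE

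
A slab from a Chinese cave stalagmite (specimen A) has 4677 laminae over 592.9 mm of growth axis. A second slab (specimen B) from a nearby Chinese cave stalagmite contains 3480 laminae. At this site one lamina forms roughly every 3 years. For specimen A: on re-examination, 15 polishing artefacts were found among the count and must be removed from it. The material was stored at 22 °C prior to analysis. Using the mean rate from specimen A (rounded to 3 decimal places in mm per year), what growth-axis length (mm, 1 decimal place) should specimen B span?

Specimen A: after corrections the count is 4677 − 15 = 4662 laminae.
Specimen A: 4662 laminae at 3 years each span 4662 × 3 = 13986 years.
A: Mean rate = 592.9 mm / 13986 years ≈ 0.042 mm per year.
Specimen B: at 3 years per lamina, 3480 × 3 = 10440 years. For B, 0.042 mm/year × 10440 years = 438.5 mm.

438.5 mm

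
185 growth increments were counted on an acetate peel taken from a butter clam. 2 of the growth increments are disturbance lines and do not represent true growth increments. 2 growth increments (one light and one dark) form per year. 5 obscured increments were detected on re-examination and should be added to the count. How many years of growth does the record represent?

94 years

True growth increment count = 185 − 2 + 5 = 188.
Dividing by 2 growth increments per year: 188 / 2 = 94 years.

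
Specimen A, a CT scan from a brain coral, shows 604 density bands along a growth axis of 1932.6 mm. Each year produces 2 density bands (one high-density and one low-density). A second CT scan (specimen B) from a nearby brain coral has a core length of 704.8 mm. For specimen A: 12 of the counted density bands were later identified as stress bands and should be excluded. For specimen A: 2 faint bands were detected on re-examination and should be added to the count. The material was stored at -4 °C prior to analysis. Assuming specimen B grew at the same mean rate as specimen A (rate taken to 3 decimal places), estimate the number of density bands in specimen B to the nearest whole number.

217 density bands

Specimen A: after corrections the count is 604 − 12 + 2 = 594 density bands.
Specimen A: with 2 density bands per year, 594 / 2 = 297 years.
A: 1932.6 mm over 297 years gives 1932.6 / 297 ≈ 6.507 mm/year.
For B, 704.8 / 6.507 = 108.31 years; at 2 density bands per year that is 108.31 × 2 ≈ 217 density bands.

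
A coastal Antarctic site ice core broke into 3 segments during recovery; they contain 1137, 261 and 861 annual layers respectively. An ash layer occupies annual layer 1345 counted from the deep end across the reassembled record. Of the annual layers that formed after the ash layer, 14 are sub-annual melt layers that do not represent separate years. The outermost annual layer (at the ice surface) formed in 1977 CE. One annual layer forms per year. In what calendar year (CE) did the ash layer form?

1077 CE

Total annual layers = 1137 + 261 + 861 = 2259.
Between annual layer 1345 and the ice surface there are 2259 − 1345 = 914 annual layers.
Excluding 14 false annual layers: 914 − 14 = 900.
The annual layer at the ice surface is 1977 CE, so the ash layer dates to 1977 − 900 = 1077 CE.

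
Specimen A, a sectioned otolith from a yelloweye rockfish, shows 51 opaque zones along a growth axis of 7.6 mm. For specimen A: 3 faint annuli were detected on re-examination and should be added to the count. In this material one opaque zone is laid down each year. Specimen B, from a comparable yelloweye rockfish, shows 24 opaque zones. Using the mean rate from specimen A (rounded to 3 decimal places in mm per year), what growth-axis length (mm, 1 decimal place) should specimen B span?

Specimen A: adjusted count: 51 + 3 = 54 opaque zones.
A: Mean rate = 7.6 mm / 54 years ≈ 0.141 mm/year.
B's length ≈ 0.141 × 24 = 3.4 mm.

3.4 mm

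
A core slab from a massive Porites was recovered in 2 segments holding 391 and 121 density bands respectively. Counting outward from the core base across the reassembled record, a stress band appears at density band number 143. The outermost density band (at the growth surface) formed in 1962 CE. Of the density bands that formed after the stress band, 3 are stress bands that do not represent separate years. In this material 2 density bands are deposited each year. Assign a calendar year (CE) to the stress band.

1779 CE

Total density bands = 391 + 121 = 512.
Between density band 143 and the growth surface there are 512 − 143 = 369 density bands.
369 − 3 false = 366 true density bands after the stress band.
With 2 density bands per year, 366 / 2 = 183 years.
1962 − 183 = 1779 CE.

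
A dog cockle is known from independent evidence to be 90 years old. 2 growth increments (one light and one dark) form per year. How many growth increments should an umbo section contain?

180 growth increments

With 2 growth increments per year, 90 years would produce 90 × 2 = 180 growth increments.
So 180 growth increments should be present.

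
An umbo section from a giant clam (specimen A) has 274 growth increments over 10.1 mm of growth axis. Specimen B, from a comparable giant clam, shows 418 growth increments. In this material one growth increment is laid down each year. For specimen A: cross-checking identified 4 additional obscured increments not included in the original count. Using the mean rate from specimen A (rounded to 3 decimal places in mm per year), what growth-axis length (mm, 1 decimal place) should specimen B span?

Specimen A: correcting the raw count gives 274 + 4 = 278 true growth increments.
A: 10.1 mm over 278 years gives 10.1 / 278 ≈ 0.036 mm/year.
B's length ≈ 0.036 × 418 = 15.0 mm.

15.0 mm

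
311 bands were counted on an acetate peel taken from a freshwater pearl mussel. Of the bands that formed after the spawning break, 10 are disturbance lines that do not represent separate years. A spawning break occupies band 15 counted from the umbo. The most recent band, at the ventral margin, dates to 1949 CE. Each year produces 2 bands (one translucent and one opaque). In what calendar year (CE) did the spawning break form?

1806 CE

311 − 15 = 296 bands lie beyond the spawning break toward the ventral margin.
296 − 10 false = 286 true bands after the spawning break.
With 2 bands per year, 286 / 2 = 143 years.
The band at the ventral margin is 1949 CE, so the spawning break dates to 1949 − 143 = 1806 CE.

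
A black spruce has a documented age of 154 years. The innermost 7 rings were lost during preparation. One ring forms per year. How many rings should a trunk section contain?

147 rings

At one ring per year, 154 years correspond to 154 rings.
154 − 7 missed = 147 rings expected in the prepared section.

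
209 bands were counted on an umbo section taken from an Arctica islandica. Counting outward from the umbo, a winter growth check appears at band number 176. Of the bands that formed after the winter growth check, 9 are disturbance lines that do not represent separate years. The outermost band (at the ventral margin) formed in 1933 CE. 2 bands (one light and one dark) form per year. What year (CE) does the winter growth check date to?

209 − 176 = 33 bands lie beyond the winter growth check toward the ventral margin.
33 − 9 false = 24 true bands after the winter growth check.
24 bands at 2 per year is 24 / 2 = 12 years.
Counting back 12 years from 1933 CE places the winter growth check in 1933 − 12 = 1921 CE.

1921 CE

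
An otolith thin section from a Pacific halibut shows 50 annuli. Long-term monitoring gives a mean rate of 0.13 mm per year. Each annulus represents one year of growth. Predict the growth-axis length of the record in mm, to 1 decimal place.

The record spans 50 years at 0.13 mm per year.
50 years at 0.13 mm/year gives 0.13 × 50 = 6.5 mm.

6.5 mm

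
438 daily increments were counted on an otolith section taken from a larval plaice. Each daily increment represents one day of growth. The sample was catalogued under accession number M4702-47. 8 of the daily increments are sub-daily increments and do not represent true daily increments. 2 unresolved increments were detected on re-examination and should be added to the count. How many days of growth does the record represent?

432 days

After corrections the count is 438 − 8 + 2 = 432 daily increments.
One daily increment per day makes the duration 432 days.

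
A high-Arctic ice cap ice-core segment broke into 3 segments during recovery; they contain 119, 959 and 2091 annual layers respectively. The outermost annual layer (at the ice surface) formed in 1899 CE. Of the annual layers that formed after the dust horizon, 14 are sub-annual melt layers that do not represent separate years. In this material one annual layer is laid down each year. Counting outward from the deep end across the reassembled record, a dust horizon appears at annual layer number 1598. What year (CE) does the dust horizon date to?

342 CE

Total annual layers = 119 + 959 + 2091 = 3169.
Between annual layer 1598 and the ice surface there are 3169 − 1598 = 1571 annual layers.
Excluding 14 false annual layers: 1571 − 14 = 1557.
Counting back 1557 years from 1899 CE places the dust horizon in 1899 − 1557 = 342 CE.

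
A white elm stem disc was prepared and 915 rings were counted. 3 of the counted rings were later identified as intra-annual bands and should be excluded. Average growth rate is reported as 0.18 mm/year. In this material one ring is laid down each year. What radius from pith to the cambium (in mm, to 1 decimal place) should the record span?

164.2 mm

Correcting the raw count gives 915 − 3 = 912 true rings.
912 years at 0.18 mm/year gives 0.18 × 912 = 164.2 mm.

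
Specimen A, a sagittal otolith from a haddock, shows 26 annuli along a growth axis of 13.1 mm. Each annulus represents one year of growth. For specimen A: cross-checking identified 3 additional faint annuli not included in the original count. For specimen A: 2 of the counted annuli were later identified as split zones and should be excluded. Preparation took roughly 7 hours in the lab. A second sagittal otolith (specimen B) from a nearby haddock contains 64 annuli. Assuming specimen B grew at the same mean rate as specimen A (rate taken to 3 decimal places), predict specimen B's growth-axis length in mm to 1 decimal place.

31.0 mm

Specimen A: adjusted count: 26 − 2 + 3 = 27 annuli.
A: Extension rate ≈ 13.1 / 27 = 0.485 mm per year.
Length of B = 0.485 × 64 = 31.0 mm.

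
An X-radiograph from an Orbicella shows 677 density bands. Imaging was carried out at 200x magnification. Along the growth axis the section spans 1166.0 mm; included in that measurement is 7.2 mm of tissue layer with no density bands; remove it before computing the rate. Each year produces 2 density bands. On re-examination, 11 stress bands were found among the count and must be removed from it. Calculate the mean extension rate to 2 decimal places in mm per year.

True density band count = 677 − 11 = 666.
666 density bands at 2 per year is 666 / 2 = 333 years.
The growth record spans 1166.0 − 7.2 = 1158.8 mm.
1158.8 mm over 333 years gives 1158.8 / 333 ≈ 3.48 mm per year.

3.48 mm per year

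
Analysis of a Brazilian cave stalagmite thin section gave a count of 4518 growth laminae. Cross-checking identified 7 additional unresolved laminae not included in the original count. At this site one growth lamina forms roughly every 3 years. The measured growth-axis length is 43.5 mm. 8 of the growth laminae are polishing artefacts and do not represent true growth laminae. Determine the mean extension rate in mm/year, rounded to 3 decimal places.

0.003 mm/year

True growth lamina count = 4518 − 8 + 7 = 4517.
4517 growth laminae at 3 years each span 4517 × 3 = 13551 years.
43.5 mm over 13551 years gives 43.5 / 13551 ≈ 0.003 mm/year.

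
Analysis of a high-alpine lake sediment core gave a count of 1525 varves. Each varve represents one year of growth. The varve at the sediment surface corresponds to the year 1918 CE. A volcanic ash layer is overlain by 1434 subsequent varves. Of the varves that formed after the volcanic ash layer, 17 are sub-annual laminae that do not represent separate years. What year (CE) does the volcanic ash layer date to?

There are 1434 varves younger than the volcanic ash layer.
Removing the 17 false varves leaves 1434 − 17 = 1417 true varves beyond the volcanic ash layer.
1918 − 1417 = 501 CE.

501 CE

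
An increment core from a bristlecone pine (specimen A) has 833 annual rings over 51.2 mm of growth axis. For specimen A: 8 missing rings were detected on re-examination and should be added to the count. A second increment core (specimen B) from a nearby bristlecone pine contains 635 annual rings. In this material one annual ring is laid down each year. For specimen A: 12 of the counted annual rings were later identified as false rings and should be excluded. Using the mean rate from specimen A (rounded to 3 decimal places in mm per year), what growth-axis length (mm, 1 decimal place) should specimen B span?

39.4 mm

Specimen A: correcting the raw count gives 833 − 12 + 8 = 829 true annual rings.
A: Extension rate ≈ 51.2 / 829 = 0.062 mm/yr.
B's length ≈ 0.062 × 635 = 39.4 mm.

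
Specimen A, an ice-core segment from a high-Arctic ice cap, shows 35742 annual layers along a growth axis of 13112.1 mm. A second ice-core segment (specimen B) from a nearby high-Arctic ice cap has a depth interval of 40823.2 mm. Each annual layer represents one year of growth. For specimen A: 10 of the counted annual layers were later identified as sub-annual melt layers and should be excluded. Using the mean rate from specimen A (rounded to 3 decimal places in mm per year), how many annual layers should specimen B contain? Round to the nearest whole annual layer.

111235 annual layers

Specimen A: adjusted count: 35742 − 10 = 35732 annual layers.
A: Mean rate = 13112.1 mm / 35732 years ≈ 0.367 mm/year.
Specimen B: 40823.2 mm / 0.367 mm per year = 111234.88 years ≈ 111235 annual layers.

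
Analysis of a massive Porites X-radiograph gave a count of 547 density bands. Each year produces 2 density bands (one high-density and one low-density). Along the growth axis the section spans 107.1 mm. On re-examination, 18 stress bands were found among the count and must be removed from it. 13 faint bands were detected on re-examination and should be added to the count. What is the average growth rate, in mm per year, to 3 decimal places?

0.395 mm per year

True density band count = 547 − 18 + 13 = 542.
With 2 density bands per year, 542 / 2 = 271 years.
Extension rate ≈ 107.1 / 271 = 0.395 mm per year.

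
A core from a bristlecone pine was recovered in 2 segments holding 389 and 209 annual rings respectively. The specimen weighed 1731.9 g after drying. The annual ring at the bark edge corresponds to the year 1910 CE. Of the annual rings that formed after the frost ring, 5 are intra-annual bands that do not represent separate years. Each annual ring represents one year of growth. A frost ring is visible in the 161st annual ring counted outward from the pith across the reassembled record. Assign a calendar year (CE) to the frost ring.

1478 CE

Total annual rings = 389 + 209 = 598.
The frost ring sits at annual ring 161 from the pith, so 598 − 161 = 437 annual rings formed after it.
Removing the 5 false annual rings leaves 437 − 5 = 432 true annual rings beyond the frost ring.
Counting back 432 years from 1910 CE places the frost ring in 1910 − 432 = 1478 CE.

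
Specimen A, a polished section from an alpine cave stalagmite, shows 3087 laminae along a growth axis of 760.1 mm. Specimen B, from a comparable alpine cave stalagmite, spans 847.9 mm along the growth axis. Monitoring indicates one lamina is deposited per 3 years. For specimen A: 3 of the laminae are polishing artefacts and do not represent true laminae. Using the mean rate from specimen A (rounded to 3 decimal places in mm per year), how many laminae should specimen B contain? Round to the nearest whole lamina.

Specimen A: adjusted count: 3087 − 3 = 3084 laminae.
Specimen A: multiplying by 3 years per lamina: 3084 × 3 = 9252 years.
A: Mean rate = 760.1 mm / 9252 years ≈ 0.082 mm per year.
For B, 847.9 / 0.082 = 10340.24 years; at 3 years per lamina that is 10340.24 / 3 ≈ 3447 laminae.

3447 laminae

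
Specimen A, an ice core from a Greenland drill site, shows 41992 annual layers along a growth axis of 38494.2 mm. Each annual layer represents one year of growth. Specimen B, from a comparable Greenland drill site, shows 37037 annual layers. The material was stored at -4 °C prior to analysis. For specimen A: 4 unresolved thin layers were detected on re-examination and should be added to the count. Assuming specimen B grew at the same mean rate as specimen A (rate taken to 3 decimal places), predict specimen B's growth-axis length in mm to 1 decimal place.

Specimen A: adjusted count: 41992 + 4 = 41996 annual layers.
A: Mean rate = 38494.2 mm / 41996 years ≈ 0.917 mm per year.
B's length ≈ 0.917 × 37037 = 33962.9 mm.

33962.9 mm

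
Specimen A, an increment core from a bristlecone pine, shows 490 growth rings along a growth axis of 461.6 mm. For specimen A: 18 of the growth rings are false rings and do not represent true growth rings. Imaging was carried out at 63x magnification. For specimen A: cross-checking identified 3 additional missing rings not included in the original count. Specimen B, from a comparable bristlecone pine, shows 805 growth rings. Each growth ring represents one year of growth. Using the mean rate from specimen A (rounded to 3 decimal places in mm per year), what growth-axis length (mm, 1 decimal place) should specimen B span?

Specimen A: correcting the raw count gives 490 − 18 + 3 = 475 true growth rings.
A: Mean rate = 461.6 mm / 475 years ≈ 0.972 mm/year.
Length of B = 0.972 × 805 = 782.5 mm.

782.5 mm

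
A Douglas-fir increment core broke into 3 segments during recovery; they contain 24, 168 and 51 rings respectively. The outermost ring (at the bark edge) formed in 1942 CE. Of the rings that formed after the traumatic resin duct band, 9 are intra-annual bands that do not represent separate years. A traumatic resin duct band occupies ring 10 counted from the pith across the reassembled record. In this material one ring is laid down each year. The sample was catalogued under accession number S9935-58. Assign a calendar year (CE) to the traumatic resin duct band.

1718 CE

Total rings = 24 + 168 + 51 = 243.
243 − 10 = 233 rings lie beyond the traumatic resin duct band toward the bark edge.
Excluding 9 false rings: 233 − 9 = 224.
The ring at the bark edge is 1942 CE, so the traumatic resin duct band dates to 1942 − 224 = 1718 CE.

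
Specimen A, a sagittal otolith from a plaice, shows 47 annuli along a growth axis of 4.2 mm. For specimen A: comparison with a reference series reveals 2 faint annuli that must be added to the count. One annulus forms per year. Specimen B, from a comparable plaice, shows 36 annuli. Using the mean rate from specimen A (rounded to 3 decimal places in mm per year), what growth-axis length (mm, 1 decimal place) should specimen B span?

Specimen A: after corrections the count is 47 + 2 = 49 annuli.
A: Extension rate ≈ 4.2 / 49 = 0.086 mm/year.
Length of B = 0.086 × 36 = 3.1 mm.

3.1 mm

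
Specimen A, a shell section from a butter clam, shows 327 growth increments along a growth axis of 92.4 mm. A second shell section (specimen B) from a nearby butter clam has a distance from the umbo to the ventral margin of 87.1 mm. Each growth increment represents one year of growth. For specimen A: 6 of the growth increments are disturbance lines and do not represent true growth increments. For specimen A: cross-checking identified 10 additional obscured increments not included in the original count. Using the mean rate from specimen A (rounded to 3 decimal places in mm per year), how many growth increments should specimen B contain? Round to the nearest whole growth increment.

Specimen A: adjusted count: 327 − 6 + 10 = 331 growth increments.
A: Mean rate = 92.4 mm / 331 years ≈ 0.279 mm/yr.
Specimen B: 87.1 mm / 0.279 mm per year = 312.19 years ≈ 312 growth increments.

312 growth increments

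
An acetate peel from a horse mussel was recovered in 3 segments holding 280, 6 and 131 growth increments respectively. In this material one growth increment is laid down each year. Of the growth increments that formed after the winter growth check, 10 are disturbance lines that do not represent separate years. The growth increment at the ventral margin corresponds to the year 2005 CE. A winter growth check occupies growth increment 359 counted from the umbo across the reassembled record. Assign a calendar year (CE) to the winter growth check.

1957 CE

Total growth increments = 280 + 6 + 131 = 417.
Between growth increment 359 and the ventral margin there are 417 − 359 = 58 growth increments.
Excluding 10 false growth increments: 58 − 10 = 48.
The growth increment at the ventral margin is 2005 CE, so the winter growth check dates to 2005 − 48 = 1957 CE.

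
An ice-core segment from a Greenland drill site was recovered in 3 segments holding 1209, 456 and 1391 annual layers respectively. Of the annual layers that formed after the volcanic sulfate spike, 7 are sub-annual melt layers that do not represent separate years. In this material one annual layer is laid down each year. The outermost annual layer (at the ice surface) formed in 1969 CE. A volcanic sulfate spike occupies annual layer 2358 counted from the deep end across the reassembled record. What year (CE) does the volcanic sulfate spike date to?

1278 CE

Total annual layers = 1209 + 456 + 1391 = 3056.
3056 − 2358 = 698 annual layers lie beyond the volcanic sulfate spike toward the ice surface.
Excluding 7 false annual layers: 698 − 7 = 691.
Counting back 691 years from 1969 CE places the volcanic sulfate spike in 1969 − 691 = 1278 CE.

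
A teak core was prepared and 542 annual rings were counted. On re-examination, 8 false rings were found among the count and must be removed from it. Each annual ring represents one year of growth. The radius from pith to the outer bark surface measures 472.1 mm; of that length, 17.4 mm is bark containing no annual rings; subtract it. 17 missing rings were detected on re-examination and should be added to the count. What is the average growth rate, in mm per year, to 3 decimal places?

0.825 mm per year

True annual ring count = 542 − 8 + 17 = 551.
Removing the 17.4 mm offcut leaves 472.1 − 17.4 = 454.7 mm.
Mean rate = 454.7 mm / 551 years ≈ 0.825 mm per year.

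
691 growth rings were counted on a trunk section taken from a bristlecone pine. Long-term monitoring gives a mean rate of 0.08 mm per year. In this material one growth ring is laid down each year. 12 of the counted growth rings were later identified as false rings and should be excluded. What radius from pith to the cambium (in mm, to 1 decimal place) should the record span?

Correcting the raw count gives 691 − 12 = 679 true growth rings.
679 years at 0.08 mm/year gives 0.08 × 679 = 54.3 mm.

54.3 mm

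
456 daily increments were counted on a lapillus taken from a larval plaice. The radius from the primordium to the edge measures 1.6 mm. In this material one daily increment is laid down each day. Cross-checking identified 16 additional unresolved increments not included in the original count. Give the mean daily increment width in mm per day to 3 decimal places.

Adjusted count: 456 + 16 = 472 daily increments.
Extension rate ≈ 1.6 / 472 = 0.003 mm per day.

0.003 mm per day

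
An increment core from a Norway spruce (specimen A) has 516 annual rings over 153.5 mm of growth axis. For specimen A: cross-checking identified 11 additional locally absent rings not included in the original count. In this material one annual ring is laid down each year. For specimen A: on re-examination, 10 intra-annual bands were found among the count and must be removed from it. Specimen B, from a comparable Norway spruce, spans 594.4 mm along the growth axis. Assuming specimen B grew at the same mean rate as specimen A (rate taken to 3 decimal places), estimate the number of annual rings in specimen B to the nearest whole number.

Specimen A: correcting the raw count gives 516 − 10 + 11 = 517 true annual rings.
A: Extension rate ≈ 153.5 / 517 = 0.297 mm/year.
Specimen B: 594.4 mm / 0.297 mm per year = 2001.35 years ≈ 2001 annual rings.

2001 annual rings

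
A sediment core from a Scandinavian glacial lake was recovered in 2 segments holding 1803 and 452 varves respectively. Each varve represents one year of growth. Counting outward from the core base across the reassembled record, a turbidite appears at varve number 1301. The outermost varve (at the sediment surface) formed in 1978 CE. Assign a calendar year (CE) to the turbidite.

1024 CE

Total varves = 1803 + 452 = 2255.
The turbidite sits at varve 1301 from the core base, so 2255 − 1301 = 954 varves formed after it.
1978 − 954 = 1024 CE.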